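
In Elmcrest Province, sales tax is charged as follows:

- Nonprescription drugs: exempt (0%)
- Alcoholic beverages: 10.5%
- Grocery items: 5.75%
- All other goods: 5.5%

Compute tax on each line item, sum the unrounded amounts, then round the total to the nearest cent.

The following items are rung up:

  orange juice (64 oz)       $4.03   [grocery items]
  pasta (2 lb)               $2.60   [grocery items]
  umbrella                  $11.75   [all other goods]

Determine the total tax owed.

Orange juice (64 oz) $4.03: grocery items → 5.75% → $0.231725
Pasta (2 lb) $2.60: grocery items → 5.75% → $0.1495
Umbrella $11.75: all other goods → 5.5% → $0.64625
Unrounded tax sum = $1.027475 → $1.03

$1.03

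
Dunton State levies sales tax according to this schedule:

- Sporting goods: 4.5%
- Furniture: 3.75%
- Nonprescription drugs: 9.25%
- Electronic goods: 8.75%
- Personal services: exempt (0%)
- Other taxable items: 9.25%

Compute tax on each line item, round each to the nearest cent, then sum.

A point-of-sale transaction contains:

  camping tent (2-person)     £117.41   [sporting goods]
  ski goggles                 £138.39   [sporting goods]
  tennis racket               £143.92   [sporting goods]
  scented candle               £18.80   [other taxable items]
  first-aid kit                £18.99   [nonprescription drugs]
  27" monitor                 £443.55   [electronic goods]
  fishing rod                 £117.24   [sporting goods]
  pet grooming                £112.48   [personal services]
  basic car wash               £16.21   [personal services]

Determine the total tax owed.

£65.58

Camping tent (2-person) £117.41: sporting goods → 4.5% → £5.28
Ski goggles £138.39: sporting goods → 4.5% → £6.23
Tennis racket £143.92: sporting goods → 4.5% → £6.48
Scented candle £18.80: other taxable items → 9.25% → £1.74
First-aid kit £18.99: nonprescription drugs → 9.25% → £1.76
27" monitor £443.55: electronic goods → 8.75% → £38.81
Fishing rod £117.24: sporting goods → 4.5% → £5.28
Pet grooming £112.48: personal services → 0% → £0.00
Basic car wash £16.21: personal services → 0% → £0.00
Total tax = £5.28 + £6.23 + £6.48 + £1.74 + £1.76 + £38.81 + £5.28 = £65.58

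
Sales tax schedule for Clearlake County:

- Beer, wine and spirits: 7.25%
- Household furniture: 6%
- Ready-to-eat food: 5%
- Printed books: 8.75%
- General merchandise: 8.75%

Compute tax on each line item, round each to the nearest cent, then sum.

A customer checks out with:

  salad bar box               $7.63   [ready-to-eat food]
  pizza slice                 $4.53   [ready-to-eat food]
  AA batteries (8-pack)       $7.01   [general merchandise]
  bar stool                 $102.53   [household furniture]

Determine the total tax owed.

$7.37

Salad bar box $7.63: ready-to-eat food → 5% → $0.38
Pizza slice $4.53: ready-to-eat food → 5% → $0.23
AA batteries (8-pack) $7.01: general merchandise → 8.75% → $0.61
Bar stool $102.53: household furniture → 6% → $6.15
Total tax = $0.38 + $0.23 + $0.61 + $6.15 = $7.37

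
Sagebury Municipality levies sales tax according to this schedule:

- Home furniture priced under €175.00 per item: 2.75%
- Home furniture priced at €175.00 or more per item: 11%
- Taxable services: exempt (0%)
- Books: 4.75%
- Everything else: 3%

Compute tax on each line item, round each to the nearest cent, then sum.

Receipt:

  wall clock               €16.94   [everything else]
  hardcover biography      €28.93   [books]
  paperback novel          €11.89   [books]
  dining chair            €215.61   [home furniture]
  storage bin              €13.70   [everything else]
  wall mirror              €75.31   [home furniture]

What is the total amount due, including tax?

€391.02

Wall clock €16.94: everything else → 3% → €0.51
Hardcover biography €28.93: books → 4.75% → €1.37
Paperback novel €11.89: books → 4.75% → €0.56
Dining chair €215.61: home furniture, €175.00 or more → 11% → €23.72
Storage bin €13.70: everything else → 3% → €0.41
Wall mirror €75.31: home furniture, under €175.00 → 2.75% → €2.07
Subtotal = €362.38; tax = €28.64; total due = €391.02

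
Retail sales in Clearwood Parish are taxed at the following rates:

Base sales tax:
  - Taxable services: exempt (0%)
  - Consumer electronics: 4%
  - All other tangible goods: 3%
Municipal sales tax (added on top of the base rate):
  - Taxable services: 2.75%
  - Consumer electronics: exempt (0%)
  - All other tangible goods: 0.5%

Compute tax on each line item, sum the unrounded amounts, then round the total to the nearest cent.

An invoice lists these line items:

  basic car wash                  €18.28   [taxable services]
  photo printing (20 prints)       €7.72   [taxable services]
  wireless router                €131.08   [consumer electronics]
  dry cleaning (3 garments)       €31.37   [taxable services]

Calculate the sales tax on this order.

€6.82

Basic car wash €18.28: taxable services → 0% + 2.75% municipal = 2.75% → €0.5027
Photo printing (20 prints) €7.72: taxable services → 0% + 2.75% municipal = 2.75% → €0.2123
Wireless router €131.08: consumer electronics → 4% + 0% municipal = 4% → €5.2432
Dry cleaning (3 garments) €31.37: taxable services → 0% + 2.75% municipal = 2.75% → €0.862675
Unrounded tax sum = €6.820875 → €6.82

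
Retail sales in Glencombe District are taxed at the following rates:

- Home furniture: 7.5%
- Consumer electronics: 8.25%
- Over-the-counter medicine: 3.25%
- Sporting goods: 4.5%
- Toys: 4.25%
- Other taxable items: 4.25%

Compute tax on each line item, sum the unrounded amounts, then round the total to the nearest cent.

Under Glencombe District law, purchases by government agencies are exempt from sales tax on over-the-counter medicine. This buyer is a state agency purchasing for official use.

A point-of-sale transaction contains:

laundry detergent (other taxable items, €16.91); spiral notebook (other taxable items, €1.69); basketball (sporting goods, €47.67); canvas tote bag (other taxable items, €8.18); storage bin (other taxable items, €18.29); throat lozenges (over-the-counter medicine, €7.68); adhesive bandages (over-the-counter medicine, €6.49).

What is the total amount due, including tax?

€110.97

Laundry detergent €16.91: other taxable items → 4.25% → €0.718675
Spiral notebook €1.69: other taxable items → 4.25% → €0.071825
Basketball €47.67: sporting goods → 4.5% → €2.14515
Canvas tote bag €8.18: other taxable items → 4.25% → €0.34765
Storage bin €18.29: other taxable items → 4.25% → €0.777325
Throat lozenges €7.68: over-the-counter medicine, buyer-exempt → 0% → €0.00
Adhesive bandages €6.49: over-the-counter medicine, buyer-exempt → 0% → €0.00
Subtotal = €106.91; unrounded tax = €4.060625 → €4.06; total due = €110.97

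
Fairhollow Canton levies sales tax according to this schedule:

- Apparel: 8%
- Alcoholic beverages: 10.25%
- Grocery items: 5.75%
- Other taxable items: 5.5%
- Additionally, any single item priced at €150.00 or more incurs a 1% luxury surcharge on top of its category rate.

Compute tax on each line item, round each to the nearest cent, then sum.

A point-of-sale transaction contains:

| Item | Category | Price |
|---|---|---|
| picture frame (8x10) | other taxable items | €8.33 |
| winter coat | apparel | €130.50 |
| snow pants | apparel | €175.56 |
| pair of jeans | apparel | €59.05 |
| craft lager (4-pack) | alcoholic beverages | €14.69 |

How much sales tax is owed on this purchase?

€32.93

Picture frame (8x10) €8.33: other taxable items → 5.5% → €0.46
Winter coat €130.50: apparel → 8% → €10.44
Snow pants €175.56: apparel → 8% + 1% surcharge = 9% → €15.80
Pair of jeans €59.05: apparel → 8% → €4.72
Craft lager (4-pack) €14.69: alcoholic beverages → 10.25% → €1.51
Total tax = €0.46 + €10.44 + €15.80 + €4.72 + €1.51 = €32.93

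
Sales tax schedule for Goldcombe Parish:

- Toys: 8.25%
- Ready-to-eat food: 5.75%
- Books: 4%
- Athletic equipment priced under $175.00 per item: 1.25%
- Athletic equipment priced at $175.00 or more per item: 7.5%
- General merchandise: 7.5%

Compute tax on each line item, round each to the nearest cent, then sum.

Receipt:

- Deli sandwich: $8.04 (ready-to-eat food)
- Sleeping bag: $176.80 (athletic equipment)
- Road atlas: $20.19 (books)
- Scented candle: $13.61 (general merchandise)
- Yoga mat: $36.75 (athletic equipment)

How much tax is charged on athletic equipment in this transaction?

Sleeping bag $176.80: athletic equipment, $175.00 or more → 7.5% → $13.26
Yoga mat $36.75: athletic equipment, under $175.00 → 1.25% → $0.46
Tax on athletic equipment = $13.26 + $0.46 = $13.72

$13.72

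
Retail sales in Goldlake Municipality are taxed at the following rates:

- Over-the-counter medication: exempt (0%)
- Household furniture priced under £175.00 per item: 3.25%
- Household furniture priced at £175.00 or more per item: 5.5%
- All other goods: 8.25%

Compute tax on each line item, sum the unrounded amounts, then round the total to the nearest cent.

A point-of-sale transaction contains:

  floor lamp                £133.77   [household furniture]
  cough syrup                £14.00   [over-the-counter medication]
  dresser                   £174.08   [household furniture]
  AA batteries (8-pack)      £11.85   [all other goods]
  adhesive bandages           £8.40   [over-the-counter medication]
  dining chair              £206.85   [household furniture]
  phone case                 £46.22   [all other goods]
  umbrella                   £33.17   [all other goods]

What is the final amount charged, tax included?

Floor lamp £133.77: household furniture, under £175.00 → 3.25% → £4.347525
Cough syrup £14.00: over-the-counter medication → 0% → £0.00
Dresser £174.08: household furniture, under £175.00 → 3.25% → £5.6576
AA batteries (8-pack) £11.85: all other goods → 8.25% → £0.977625
Adhesive bandages £8.40: over-the-counter medication → 0% → £0.00
Dining chair £206.85: household furniture, £175.00 or more → 5.5% → £11.37675
Phone case £46.22: all other goods → 8.25% → £3.81315
Umbrella £33.17: all other goods → 8.25% → £2.736525
Subtotal = £628.34; unrounded tax = £28.909175 → £28.91; total due = £657.25

£657.25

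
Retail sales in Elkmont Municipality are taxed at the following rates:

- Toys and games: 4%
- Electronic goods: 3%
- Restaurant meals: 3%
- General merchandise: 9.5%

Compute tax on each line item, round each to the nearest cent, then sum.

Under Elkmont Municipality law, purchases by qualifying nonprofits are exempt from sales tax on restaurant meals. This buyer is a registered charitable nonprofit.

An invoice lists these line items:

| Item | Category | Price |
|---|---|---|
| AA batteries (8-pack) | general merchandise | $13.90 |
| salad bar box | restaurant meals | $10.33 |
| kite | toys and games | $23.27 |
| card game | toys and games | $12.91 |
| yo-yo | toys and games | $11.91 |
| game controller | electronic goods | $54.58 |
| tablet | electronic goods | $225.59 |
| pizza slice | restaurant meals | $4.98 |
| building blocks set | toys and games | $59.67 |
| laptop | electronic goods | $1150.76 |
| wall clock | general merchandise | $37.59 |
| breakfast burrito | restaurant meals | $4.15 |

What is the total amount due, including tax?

AA batteries (8-pack) $13.90: general merchandise → 9.5% → $1.32
Salad bar box $10.33: restaurant meals, buyer-exempt → 0% → $0.00
Kite $23.27: toys and games → 4% → $0.93
Card game $12.91: toys and games → 4% → $0.52
Yo-yo $11.91: toys and games → 4% → $0.48
Game controller $54.58: electronic goods → 3% → $1.64
Tablet $225.59: electronic goods → 3% → $6.77
Pizza slice $4.98: restaurant meals, buyer-exempt → 0% → $0.00
Building blocks set $59.67: toys and games → 4% → $2.39
Laptop $1150.76: electronic goods → 3% → $34.52
Wall clock $37.59: general merchandise → 9.5% → $3.57
Breakfast burrito $4.15: restaurant meals, buyer-exempt → 0% → $0.00
Subtotal = $1609.64; tax = $52.14; total due = $1661.78

$1661.78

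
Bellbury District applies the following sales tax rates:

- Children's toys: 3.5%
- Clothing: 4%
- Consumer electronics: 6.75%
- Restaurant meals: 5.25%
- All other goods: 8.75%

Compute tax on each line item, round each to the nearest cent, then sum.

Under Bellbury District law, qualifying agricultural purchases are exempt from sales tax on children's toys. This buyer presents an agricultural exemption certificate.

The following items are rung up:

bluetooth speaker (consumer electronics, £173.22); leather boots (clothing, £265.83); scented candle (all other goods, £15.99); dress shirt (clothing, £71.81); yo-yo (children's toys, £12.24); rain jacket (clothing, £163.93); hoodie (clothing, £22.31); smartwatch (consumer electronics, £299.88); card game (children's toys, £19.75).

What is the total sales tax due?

Bluetooth speaker £173.22: consumer electronics → 6.75% → £11.69
Leather boots £265.83: clothing → 4% → £10.63
Scented candle £15.99: all other goods → 8.75% → £1.40
Dress shirt £71.81: clothing → 4% → £2.87
Yo-yo £12.24: children's toys, buyer-exempt → 0% → £0.00
Rain jacket £163.93: clothing → 4% → £6.56
Hoodie £22.31: clothing → 4% → £0.89
Smartwatch £299.88: consumer electronics → 6.75% → £20.24
Card game £19.75: children's toys, buyer-exempt → 0% → £0.00
Total tax = £11.69 + £10.63 + £1.40 + £2.87 + £6.56 + £0.89 + £20.24 = £54.28

£54.28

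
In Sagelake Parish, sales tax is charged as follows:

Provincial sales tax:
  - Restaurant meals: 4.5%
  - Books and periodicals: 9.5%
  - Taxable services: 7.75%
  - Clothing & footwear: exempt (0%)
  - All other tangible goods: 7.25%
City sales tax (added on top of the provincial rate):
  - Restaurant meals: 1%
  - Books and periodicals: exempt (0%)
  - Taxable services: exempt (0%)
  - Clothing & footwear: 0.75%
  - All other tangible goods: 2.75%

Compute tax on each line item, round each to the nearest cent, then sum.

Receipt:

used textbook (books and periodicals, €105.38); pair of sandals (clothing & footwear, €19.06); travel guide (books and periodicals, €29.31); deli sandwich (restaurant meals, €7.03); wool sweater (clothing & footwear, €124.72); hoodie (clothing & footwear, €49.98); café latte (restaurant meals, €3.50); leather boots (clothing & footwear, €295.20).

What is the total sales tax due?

Used textbook €105.38: books and periodicals → 9.5% + 0% city = 9.5% → €10.01
Pair of sandals €19.06: clothing & footwear → 0% + 0.75% city = 0.75% → €0.14
Travel guide €29.31: books and periodicals → 9.5% + 0% city = 9.5% → €2.78
Deli sandwich €7.03: restaurant meals → 4.5% + 1% city = 5.5% → €0.39
Wool sweater €124.72: clothing & footwear → 0% + 0.75% city = 0.75% → €0.94
Hoodie €49.98: clothing & footwear → 0% + 0.75% city = 0.75% → €0.37
Café latte €3.50: restaurant meals → 4.5% + 1% city = 5.5% → €0.19
Leather boots €295.20: clothing & footwear → 0% + 0.75% city = 0.75% → €2.21
Total tax = €10.01 + €0.14 + €2.78 + €0.39 + €0.94 + €0.37 + €0.19 + €2.21 = €17.03

€17.03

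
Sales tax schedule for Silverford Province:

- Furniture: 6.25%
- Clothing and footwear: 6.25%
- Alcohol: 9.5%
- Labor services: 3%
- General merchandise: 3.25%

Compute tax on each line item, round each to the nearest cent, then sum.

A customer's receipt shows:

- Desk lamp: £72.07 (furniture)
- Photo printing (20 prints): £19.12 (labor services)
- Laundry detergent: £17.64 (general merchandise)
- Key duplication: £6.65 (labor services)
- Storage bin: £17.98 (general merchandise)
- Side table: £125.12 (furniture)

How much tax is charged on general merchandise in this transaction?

Laundry detergent £17.64: general merchandise → 3.25% → £0.57
Storage bin £17.98: general merchandise → 3.25% → £0.58
Tax on general merchandise = £0.57 + £0.58 = £1.15

£1.15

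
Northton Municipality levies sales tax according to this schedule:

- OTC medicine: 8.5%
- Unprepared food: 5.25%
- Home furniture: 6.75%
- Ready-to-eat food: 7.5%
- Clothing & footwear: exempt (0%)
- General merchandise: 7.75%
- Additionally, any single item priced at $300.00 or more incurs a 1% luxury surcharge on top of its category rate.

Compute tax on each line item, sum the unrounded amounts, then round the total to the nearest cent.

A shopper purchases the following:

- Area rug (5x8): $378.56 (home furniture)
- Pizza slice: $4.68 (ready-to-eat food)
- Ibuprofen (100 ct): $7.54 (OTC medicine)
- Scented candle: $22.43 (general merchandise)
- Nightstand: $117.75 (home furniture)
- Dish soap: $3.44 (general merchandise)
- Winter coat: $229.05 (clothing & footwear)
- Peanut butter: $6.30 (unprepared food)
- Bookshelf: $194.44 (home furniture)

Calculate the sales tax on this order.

Area rug (5x8) $378.56: home furniture → 6.75% + 1% surcharge = 7.75% → $29.3384
Pizza slice $4.68: ready-to-eat food → 7.5% → $0.351
Ibuprofen (100 ct) $7.54: OTC medicine → 8.5% → $0.6409
Scented candle $22.43: general merchandise → 7.75% → $1.738325
Nightstand $117.75: home furniture → 6.75% → $7.948125
Dish soap $3.44: general merchandise → 7.75% → $0.2666
Winter coat $229.05: clothing & footwear → 0% → $0.00
Peanut butter $6.30: unprepared food → 5.25% → $0.33075
Bookshelf $194.44: home furniture → 6.75% → $13.1247
Unrounded tax sum = $53.7388 → $53.74

$53.74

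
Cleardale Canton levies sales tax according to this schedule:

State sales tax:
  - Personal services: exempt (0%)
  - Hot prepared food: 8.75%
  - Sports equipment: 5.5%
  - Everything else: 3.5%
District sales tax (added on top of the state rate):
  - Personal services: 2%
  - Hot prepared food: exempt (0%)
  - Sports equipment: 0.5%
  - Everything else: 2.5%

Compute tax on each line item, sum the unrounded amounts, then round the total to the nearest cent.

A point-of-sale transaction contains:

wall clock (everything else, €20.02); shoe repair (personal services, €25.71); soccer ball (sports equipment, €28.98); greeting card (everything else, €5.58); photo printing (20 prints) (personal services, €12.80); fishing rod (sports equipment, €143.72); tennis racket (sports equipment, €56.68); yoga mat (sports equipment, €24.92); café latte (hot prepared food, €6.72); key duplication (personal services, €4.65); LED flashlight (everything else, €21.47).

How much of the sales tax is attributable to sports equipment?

Soccer ball €28.98: sports equipment → 5.5% + 0.5% district = 6% → €1.7388
Fishing rod €143.72: sports equipment → 5.5% + 0.5% district = 6% → €8.6232
Tennis racket €56.68: sports equipment → 5.5% + 0.5% district = 6% → €3.4008
Yoga mat €24.92: sports equipment → 5.5% + 0.5% district = 6% → €1.4952
Tax on sports equipment: unrounded sum = €15.258 → €15.26

€15.26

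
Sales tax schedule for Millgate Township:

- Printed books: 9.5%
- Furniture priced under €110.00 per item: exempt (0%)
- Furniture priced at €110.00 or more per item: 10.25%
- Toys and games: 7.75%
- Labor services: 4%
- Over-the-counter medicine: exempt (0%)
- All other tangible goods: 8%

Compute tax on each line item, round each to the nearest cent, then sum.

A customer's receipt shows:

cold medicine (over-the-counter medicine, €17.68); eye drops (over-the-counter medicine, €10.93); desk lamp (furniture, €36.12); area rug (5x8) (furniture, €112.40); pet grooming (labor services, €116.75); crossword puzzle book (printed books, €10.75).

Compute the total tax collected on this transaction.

Cold medicine €17.68: over-the-counter medicine → 0% → €0.00
Eye drops €10.93: over-the-counter medicine → 0% → €0.00
Desk lamp €36.12: furniture, under €110.00 → 0% → €0.00
Area rug (5x8) €112.40: furniture, €110.00 or more → 10.25% → €11.52
Pet grooming €116.75: labor services → 4% → €4.67
Crossword puzzle book €10.75: printed books → 9.5% → €1.02
Total tax = €11.52 + €4.67 + €1.02 = €17.21

€17.21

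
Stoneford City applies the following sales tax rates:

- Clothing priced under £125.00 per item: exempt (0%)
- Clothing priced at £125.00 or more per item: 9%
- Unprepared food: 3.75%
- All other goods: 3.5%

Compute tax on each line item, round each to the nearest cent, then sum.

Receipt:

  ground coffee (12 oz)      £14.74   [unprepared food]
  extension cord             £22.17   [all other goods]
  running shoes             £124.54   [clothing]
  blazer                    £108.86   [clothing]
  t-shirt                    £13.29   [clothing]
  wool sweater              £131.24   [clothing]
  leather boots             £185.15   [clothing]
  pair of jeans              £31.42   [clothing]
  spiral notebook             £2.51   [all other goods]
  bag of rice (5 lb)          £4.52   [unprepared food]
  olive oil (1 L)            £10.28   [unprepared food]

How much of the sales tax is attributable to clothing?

£28.47

Running shoes £124.54: clothing, under £125.00 → 0% → £0.00
Blazer £108.86: clothing, under £125.00 → 0% → £0.00
T-shirt £13.29: clothing, under £125.00 → 0% → £0.00
Wool sweater £131.24: clothing, £125.00 or more → 9% → £11.81
Leather boots £185.15: clothing, £125.00 or more → 9% → £16.66
Pair of jeans £31.42: clothing, under £125.00 → 0% → £0.00
Tax on clothing = £0.00 + £0.00 + £0.00 + £11.81 + £16.66 + £0.00 = £28.47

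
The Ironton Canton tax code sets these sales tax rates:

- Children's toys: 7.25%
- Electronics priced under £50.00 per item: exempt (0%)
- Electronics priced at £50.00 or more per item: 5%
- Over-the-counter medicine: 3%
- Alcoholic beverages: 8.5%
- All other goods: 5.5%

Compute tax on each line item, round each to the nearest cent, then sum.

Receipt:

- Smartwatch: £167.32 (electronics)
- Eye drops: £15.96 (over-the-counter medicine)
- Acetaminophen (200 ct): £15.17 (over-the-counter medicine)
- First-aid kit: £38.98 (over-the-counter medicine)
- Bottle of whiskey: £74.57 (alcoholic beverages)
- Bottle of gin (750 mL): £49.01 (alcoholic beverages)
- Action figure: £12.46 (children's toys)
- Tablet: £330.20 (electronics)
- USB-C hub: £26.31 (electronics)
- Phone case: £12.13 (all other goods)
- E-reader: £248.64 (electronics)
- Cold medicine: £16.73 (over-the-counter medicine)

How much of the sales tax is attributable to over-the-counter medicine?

Eye drops £15.96: over-the-counter medicine → 3% → £0.48
Acetaminophen (200 ct) £15.17: over-the-counter medicine → 3% → £0.46
First-aid kit £38.98: over-the-counter medicine → 3% → £1.17
Cold medicine £16.73: over-the-counter medicine → 3% → £0.50
Tax on over-the-counter medicine = £0.48 + £0.46 + £1.17 + £0.50 = £2.61

£2.61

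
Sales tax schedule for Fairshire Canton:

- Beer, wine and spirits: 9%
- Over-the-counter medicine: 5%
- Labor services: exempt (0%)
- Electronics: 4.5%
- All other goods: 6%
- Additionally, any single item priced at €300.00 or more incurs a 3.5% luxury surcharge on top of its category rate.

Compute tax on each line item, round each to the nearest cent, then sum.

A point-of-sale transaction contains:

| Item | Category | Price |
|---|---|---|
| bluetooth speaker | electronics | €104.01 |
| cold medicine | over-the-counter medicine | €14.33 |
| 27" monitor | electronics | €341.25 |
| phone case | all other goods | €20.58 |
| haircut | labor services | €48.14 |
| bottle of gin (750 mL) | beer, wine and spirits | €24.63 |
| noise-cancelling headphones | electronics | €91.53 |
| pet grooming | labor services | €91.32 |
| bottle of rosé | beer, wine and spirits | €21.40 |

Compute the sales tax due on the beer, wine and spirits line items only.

€4.15

Bottle of gin (750 mL) €24.63: beer, wine and spirits → 9% → €2.22
Bottle of rosé €21.40: beer, wine and spirits → 9% → €1.93
Tax on beer, wine and spirits = €2.22 + €1.93 = €4.15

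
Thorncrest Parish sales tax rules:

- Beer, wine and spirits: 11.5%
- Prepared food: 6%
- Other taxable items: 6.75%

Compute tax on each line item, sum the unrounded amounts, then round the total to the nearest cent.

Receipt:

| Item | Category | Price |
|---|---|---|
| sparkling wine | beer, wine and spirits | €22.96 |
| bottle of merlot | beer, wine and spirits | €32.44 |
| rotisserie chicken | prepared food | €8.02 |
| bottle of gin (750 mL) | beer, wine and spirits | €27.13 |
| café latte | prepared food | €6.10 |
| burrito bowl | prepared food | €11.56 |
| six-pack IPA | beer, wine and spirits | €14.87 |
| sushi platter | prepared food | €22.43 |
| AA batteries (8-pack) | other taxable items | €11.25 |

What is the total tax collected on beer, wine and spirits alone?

€11.20

Sparkling wine €22.96: beer, wine and spirits → 11.5% → €2.6404
Bottle of merlot €32.44: beer, wine and spirits → 11.5% → €3.7306
Bottle of gin (750 mL) €27.13: beer, wine and spirits → 11.5% → €3.11995
Six-pack IPA €14.87: beer, wine and spirits → 11.5% → €1.71005
Tax on beer, wine and spirits: unrounded sum = €11.201 → €11.20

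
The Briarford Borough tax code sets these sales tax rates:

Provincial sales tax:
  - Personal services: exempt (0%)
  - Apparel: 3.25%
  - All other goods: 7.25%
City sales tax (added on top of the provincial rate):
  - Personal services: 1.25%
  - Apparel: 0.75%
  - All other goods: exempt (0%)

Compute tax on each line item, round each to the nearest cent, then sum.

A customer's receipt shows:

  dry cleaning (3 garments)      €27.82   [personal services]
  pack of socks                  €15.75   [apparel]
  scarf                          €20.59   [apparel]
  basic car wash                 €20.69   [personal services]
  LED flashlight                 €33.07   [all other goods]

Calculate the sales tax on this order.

€4.46

Dry cleaning (3 garments) €27.82: personal services → 0% + 1.25% city = 1.25% → €0.35
Pack of socks €15.75: apparel → 3.25% + 0.75% city = 4% → €0.63
Scarf €20.59: apparel → 3.25% + 0.75% city = 4% → €0.82
Basic car wash €20.69: personal services → 0% + 1.25% city = 1.25% → €0.26
LED flashlight €33.07: all other goods → 7.25% + 0% city = 7.25% → €2.40
Total tax = €0.35 + €0.63 + €0.82 + €0.26 + €2.40 = €4.46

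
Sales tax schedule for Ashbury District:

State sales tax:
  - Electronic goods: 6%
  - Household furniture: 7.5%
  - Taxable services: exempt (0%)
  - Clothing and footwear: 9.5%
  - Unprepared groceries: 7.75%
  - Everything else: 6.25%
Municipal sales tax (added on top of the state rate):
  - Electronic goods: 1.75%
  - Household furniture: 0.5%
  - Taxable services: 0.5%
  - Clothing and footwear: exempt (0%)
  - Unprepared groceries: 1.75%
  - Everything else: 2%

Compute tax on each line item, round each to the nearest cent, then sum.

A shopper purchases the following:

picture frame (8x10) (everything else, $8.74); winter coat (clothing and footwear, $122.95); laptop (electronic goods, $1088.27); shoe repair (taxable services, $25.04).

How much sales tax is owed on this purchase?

$96.87

Picture frame (8x10) $8.74: everything else → 6.25% + 2% municipal = 8.25% → $0.72
Winter coat $122.95: clothing and footwear → 9.5% + 0% municipal = 9.5% → $11.68
Laptop $1088.27: electronic goods → 6% + 1.75% municipal = 7.75% → $84.34
Shoe repair $25.04: taxable services → 0% + 0.5% municipal = 0.5% → $0.13
Total tax = $0.72 + $11.68 + $84.34 + $0.13 = $96.87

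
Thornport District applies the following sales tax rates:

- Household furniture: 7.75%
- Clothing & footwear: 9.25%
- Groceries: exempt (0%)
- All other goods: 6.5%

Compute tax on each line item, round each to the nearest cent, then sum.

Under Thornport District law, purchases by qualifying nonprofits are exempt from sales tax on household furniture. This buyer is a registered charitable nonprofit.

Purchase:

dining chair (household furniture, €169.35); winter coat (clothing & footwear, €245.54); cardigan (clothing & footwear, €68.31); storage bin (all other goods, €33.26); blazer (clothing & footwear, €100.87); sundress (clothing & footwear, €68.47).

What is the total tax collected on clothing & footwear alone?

€44.69

Winter coat €245.54: clothing & footwear → 9.25% → €22.71
Cardigan €68.31: clothing & footwear → 9.25% → €6.32
Blazer €100.87: clothing & footwear → 9.25% → €9.33
Sundress €68.47: clothing & footwear → 9.25% → €6.33
Tax on clothing & footwear = €22.71 + €6.32 + €9.33 + €6.33 = €44.69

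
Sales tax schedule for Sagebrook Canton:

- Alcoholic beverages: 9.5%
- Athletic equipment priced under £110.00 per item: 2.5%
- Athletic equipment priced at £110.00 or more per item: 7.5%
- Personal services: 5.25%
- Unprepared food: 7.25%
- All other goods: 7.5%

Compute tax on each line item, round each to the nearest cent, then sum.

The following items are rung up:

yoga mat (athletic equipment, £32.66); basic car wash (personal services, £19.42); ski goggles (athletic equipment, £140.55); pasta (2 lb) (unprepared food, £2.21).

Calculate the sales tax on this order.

Yoga mat £32.66: athletic equipment, under £110.00 → 2.5% → £0.82
Basic car wash £19.42: personal services → 5.25% → £1.02
Ski goggles £140.55: athletic equipment, £110.00 or more → 7.5% → £10.54
Pasta (2 lb) £2.21: unprepared food → 7.25% → £0.16
Total tax = £0.82 + £1.02 + £10.54 + £0.16 = £12.54

£12.54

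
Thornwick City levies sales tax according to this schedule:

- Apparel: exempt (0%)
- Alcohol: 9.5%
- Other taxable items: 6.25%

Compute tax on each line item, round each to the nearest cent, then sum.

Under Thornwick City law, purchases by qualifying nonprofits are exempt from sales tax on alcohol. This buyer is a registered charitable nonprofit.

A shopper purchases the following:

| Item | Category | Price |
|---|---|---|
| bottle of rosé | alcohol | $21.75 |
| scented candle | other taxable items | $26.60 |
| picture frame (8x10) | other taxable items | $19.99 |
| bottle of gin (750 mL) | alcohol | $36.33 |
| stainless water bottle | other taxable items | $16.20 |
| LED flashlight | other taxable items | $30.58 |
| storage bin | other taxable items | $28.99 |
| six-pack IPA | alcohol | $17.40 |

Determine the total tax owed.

$7.64

Bottle of rosé $21.75: alcohol, buyer-exempt → 0% → $0.00
Scented candle $26.60: other taxable items → 6.25% → $1.66
Picture frame (8x10) $19.99: other taxable items → 6.25% → $1.25
Bottle of gin (750 mL) $36.33: alcohol, buyer-exempt → 0% → $0.00
Stainless water bottle $16.20: other taxable items → 6.25% → $1.01
LED flashlight $30.58: other taxable items → 6.25% → $1.91
Storage bin $28.99: other taxable items → 6.25% → $1.81
Six-pack IPA $17.40: alcohol, buyer-exempt → 0% → $0.00
Total tax = $1.66 + $1.25 + $1.01 + $1.91 + $1.81 = $7.64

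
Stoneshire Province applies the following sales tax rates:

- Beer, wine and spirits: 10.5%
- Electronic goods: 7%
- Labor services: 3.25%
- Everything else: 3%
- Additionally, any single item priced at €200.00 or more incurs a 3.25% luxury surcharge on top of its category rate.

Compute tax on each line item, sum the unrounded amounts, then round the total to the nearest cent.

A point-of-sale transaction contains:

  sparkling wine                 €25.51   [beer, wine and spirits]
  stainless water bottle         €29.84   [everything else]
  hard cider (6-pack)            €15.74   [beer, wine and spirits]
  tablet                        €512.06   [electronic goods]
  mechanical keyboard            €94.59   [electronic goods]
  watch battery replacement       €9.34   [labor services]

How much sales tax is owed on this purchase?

€64.64

Sparkling wine €25.51: beer, wine and spirits → 10.5% → €2.67855
Stainless water bottle €29.84: everything else → 3% → €0.8952
Hard cider (6-pack) €15.74: beer, wine and spirits → 10.5% → €1.6527
Tablet €512.06: electronic goods → 7% + 3.25% surcharge = 10.25% → €52.48615
Mechanical keyboard €94.59: electronic goods → 7% → €6.6213
Watch battery replacement €9.34: labor services → 3.25% → €0.30355
Unrounded tax sum = €64.63745 → €64.64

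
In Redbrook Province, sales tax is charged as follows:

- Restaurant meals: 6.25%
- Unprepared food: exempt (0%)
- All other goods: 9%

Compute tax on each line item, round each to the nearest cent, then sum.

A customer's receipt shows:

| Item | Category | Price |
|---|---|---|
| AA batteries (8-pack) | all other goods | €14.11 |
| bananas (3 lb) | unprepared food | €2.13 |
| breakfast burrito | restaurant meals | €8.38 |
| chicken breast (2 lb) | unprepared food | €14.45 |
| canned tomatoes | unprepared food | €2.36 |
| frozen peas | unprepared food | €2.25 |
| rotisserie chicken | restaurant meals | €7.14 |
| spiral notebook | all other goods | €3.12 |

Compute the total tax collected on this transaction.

€2.52

AA batteries (8-pack) €14.11: all other goods → 9% → €1.27
Bananas (3 lb) €2.13: unprepared food → 0% → €0.00
Breakfast burrito €8.38: restaurant meals → 6.25% → €0.52
Chicken breast (2 lb) €14.45: unprepared food → 0% → €0.00
Canned tomatoes €2.36: unprepared food → 0% → €0.00
Frozen peas €2.25: unprepared food → 0% → €0.00
Rotisserie chicken €7.14: restaurant meals → 6.25% → €0.45
Spiral notebook €3.12: all other goods → 9% → €0.28
Total tax = €1.27 + €0.52 + €0.45 + €0.28 = €2.52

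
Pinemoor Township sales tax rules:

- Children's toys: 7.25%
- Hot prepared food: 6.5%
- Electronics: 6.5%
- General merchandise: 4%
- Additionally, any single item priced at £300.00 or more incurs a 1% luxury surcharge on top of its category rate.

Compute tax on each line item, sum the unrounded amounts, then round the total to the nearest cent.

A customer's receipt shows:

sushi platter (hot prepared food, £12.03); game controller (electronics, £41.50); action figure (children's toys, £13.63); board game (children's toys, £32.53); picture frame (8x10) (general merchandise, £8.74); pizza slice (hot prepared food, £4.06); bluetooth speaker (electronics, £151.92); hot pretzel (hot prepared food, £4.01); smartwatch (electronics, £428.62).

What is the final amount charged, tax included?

Sushi platter £12.03: hot prepared food → 6.5% → £0.78195
Game controller £41.50: electronics → 6.5% → £2.6975
Action figure £13.63: children's toys → 7.25% → £0.988175
Board game £32.53: children's toys → 7.25% → £2.358425
Picture frame (8x10) £8.74: general merchandise → 4% → £0.3496
Pizza slice £4.06: hot prepared food → 6.5% → £0.2639
Bluetooth speaker £151.92: electronics → 6.5% → £9.8748
Hot pretzel £4.01: hot prepared food → 6.5% → £0.26065
Smartwatch £428.62: electronics → 6.5% + 1% surcharge = 7.5% → £32.1465
Subtotal = £697.04; unrounded tax = £49.7215 → £49.72; total due = £746.76

£746.76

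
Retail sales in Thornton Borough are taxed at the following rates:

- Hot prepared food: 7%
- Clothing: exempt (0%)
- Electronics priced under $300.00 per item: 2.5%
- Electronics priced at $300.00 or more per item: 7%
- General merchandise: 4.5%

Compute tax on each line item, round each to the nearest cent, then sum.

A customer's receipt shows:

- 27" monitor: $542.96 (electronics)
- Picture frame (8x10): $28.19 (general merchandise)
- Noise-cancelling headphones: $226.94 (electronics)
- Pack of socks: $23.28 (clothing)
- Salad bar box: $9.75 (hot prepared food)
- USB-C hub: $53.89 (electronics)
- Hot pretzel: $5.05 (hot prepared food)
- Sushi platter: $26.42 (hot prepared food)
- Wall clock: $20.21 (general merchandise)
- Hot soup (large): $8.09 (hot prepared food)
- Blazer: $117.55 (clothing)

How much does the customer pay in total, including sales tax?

$1112.99

27" monitor $542.96: electronics, $300.00 or more → 7% → $38.01
Picture frame (8x10) $28.19: general merchandise → 4.5% → $1.27
Noise-cancelling headphones $226.94: electronics, under $300.00 → 2.5% → $5.67
Pack of socks $23.28: clothing → 0% → $0.00
Salad bar box $9.75: hot prepared food → 7% → $0.68
USB-C hub $53.89: electronics, under $300.00 → 2.5% → $1.35
Hot pretzel $5.05: hot prepared food → 7% → $0.35
Sushi platter $26.42: hot prepared food → 7% → $1.85
Wall clock $20.21: general merchandise → 4.5% → $0.91
Hot soup (large) $8.09: hot prepared food → 7% → $0.57
Blazer $117.55: clothing → 0% → $0.00
Subtotal = $1062.33; tax = $50.66; total due = $1112.99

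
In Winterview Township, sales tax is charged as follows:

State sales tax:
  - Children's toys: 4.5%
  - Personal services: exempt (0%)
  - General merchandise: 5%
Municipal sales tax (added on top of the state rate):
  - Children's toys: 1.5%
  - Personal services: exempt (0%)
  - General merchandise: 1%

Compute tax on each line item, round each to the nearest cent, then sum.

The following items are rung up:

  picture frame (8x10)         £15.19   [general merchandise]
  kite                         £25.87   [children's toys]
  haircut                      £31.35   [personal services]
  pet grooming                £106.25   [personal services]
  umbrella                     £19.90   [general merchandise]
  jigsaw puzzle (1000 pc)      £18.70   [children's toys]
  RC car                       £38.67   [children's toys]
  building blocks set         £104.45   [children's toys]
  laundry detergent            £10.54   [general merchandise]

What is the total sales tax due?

Picture frame (8x10) £15.19: general merchandise → 5% + 1% municipal = 6% → £0.91
Kite £25.87: children's toys → 4.5% + 1.5% municipal = 6% → £1.55
Haircut £31.35: personal services → 0% + 0% municipal = 0% → £0.00
Pet grooming £106.25: personal services → 0% + 0% municipal = 0% → £0.00
Umbrella £19.90: general merchandise → 5% + 1% municipal = 6% → £1.19
Jigsaw puzzle (1000 pc) £18.70: children's toys → 4.5% + 1.5% municipal = 6% → £1.12
RC car £38.67: children's toys → 4.5% + 1.5% municipal = 6% → £2.32
Building blocks set £104.45: children's toys → 4.5% + 1.5% municipal = 6% → £6.27
Laundry detergent £10.54: general merchandise → 5% + 1% municipal = 6% → £0.63
Total tax = £0.91 + £1.55 + £1.19 + £1.12 + £2.32 + £6.27 + £0.63 = £13.99

£13.99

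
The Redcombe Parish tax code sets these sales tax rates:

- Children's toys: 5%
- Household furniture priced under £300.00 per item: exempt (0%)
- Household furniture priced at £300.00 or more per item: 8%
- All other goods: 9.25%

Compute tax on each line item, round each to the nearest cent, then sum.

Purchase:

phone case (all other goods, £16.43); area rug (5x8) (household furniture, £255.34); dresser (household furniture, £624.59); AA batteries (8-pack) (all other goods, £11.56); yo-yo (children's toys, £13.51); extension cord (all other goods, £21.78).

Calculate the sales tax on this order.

Phone case £16.43: all other goods → 9.25% → £1.52
Area rug (5x8) £255.34: household furniture, under £300.00 → 0% → £0.00
Dresser £624.59: household furniture, £300.00 or more → 8% → £49.97
AA batteries (8-pack) £11.56: all other goods → 9.25% → £1.07
Yo-yo £13.51: children's toys → 5% → £0.68
Extension cord £21.78: all other goods → 9.25% → £2.01
Total tax = £1.52 + £49.97 + £1.07 + £0.68 + £2.01 = £55.25

£55.25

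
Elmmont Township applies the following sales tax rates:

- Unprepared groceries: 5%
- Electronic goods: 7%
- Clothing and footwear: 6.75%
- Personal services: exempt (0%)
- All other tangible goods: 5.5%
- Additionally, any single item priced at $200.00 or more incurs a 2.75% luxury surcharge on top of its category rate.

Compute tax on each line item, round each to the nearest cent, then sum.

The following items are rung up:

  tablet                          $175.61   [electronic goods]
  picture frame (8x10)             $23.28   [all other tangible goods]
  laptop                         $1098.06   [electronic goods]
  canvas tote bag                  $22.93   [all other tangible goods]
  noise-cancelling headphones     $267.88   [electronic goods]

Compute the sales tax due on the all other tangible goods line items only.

$2.54

Picture frame (8x10) $23.28: all other tangible goods → 5.5% → $1.28
Canvas tote bag $22.93: all other tangible goods → 5.5% → $1.26
Tax on all other tangible goods = $1.28 + $1.26 = $2.54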